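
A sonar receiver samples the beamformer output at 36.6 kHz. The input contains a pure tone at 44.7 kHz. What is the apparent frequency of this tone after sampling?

44.7 kHz mod fs = 8.1 kHz.
8.1 kHz ≤ fs/2 = 18.3 kHz, appears at 8.1 kHz.

8.1 kHz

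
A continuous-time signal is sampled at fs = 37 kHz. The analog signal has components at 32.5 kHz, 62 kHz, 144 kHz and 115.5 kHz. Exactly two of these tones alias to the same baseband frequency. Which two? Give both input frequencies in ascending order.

fs/2 = 18.5 kHz.
32.5 kHz > fs/2 = 18.5 kHz, folds to fs − 32.5 kHz = 4.5 kHz.
62 kHz mod fs = 25 kHz.
25 kHz > fs/2 = 18.5 kHz, folds to fs − 25 kHz = 12 kHz.
144 kHz mod fs = 33 kHz.
33 kHz > fs/2 = 18.5 kHz, folds to fs − 33 kHz = 4 kHz.
115.5 kHz mod fs = 4.5 kHz.
4.5 kHz ≤ fs/2 = 18.5 kHz, appears at 4.5 kHz.
32.5 kHz and 115.5 kHz both map to 4.5 kHz.

32.5 kHz, 115.5 kHz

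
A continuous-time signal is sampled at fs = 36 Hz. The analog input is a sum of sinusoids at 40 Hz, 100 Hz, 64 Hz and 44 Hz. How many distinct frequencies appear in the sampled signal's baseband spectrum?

fs/2 = 18 Hz.
40 Hz mod fs = 4 Hz.
4 Hz ≤ fs/2 = 18 Hz, appears at 4 Hz.
100 Hz mod fs = 28 Hz.
28 Hz > fs/2 = 18 Hz, folds to fs − 28 Hz = 8 Hz.
64 Hz mod fs = 28 Hz.
28 Hz > fs/2 = 18 Hz, folds to fs − 28 Hz = 8 Hz.
44 Hz mod fs = 8 Hz.
8 Hz ≤ fs/2 = 18 Hz, appears at 8 Hz.
Distinct values: {4 Hz, 8 Hz} → 2.

2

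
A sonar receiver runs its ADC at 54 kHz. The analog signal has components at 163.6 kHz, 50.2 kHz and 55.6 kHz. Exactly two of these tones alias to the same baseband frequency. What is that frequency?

fs/2 = 27 kHz.
163.6 kHz mod fs = 1.6 kHz.
1.6 kHz ≤ fs/2 = 27 kHz, appears at 1.6 kHz.
50.2 kHz > fs/2 = 27 kHz, folds to fs − 50.2 kHz = 3.8 kHz.
55.6 kHz mod fs = 1.6 kHz.
1.6 kHz ≤ fs/2 = 27 kHz, appears at 1.6 kHz.
55.6 kHz and 163.6 kHz both map to 1.6 kHz.

1.6 kHz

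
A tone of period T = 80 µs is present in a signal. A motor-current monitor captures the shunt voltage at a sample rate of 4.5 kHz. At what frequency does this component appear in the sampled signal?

T = 80 µs → f = 1/T = 12.5 kHz.
12.5 kHz mod fs = 3.5 kHz.
3.5 kHz > fs/2 = 2.25 kHz, folds to fs − 3.5 kHz = 1 kHz.

1 kHz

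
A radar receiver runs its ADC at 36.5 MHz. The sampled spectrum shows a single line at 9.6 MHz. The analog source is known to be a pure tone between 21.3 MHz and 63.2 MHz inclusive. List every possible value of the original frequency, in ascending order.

Frequencies that alias to 9.6 MHz are k·fs ± 9.6 MHz for integer k ≥ 0.
k=0: 9.6 MHz.
k=1: 26.9 MHz, 46.1 MHz.
k=2: 63.4 MHz, 82.6 MHz.
Within [21.3 MHz, 63.2 MHz]: 26.9 MHz, 46.1 MHz.

26.9 MHz, 46.1 MHz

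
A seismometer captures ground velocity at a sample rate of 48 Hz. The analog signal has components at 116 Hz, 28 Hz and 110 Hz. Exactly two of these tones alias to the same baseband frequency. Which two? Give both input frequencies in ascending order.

28 Hz, 116 Hz

fs/2 = 24 Hz.
116 Hz mod fs = 20 Hz.
20 Hz ≤ fs/2 = 24 Hz, appears at 20 Hz.
28 Hz > fs/2 = 24 Hz, folds to fs − 28 Hz = 20 Hz.
110 Hz mod fs = 14 Hz.
14 Hz ≤ fs/2 = 24 Hz, appears at 14 Hz.
28 Hz and 116 Hz both map to 20 Hz.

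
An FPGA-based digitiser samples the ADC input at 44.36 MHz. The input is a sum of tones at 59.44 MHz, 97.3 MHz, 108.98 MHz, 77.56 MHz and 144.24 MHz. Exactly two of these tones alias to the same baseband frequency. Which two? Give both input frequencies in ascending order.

77.56 MHz, 144.24 MHz

fs/2 = 22.18 MHz.
59.44 MHz mod fs = 15.08 MHz.
15.08 MHz ≤ fs/2 = 22.18 MHz, appears at 15.08 MHz.
97.3 MHz mod fs = 8.58 MHz.
8.58 MHz ≤ fs/2 = 22.18 MHz, appears at 8.58 MHz.
108.98 MHz mod fs = 20.26 MHz.
20.26 MHz ≤ fs/2 = 22.18 MHz, appears at 20.26 MHz.
77.56 MHz mod fs = 33.2 MHz.
33.2 MHz > fs/2 = 22.18 MHz, folds to fs − 33.2 MHz = 11.16 MHz.
144.24 MHz mod fs = 11.16 MHz.
11.16 MHz ≤ fs/2 = 22.18 MHz, appears at 11.16 MHz.
77.56 MHz and 144.24 MHz both map to 11.16 MHz.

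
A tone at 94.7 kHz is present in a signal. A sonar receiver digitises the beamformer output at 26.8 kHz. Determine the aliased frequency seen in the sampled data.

12.5 kHz

94.7 kHz mod fs = 14.3 kHz.
14.3 kHz > fs/2 = 13.4 kHz, folds to fs − 14.3 kHz = 12.5 kHz.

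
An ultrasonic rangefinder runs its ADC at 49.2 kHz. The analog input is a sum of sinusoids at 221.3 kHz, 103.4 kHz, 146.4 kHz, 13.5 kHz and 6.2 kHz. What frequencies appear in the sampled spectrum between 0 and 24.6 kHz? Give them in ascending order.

fs/2 = 24.6 kHz.
221.3 kHz mod fs = 24.5 kHz.
24.5 kHz ≤ fs/2 = 24.6 kHz, appears at 24.5 kHz.
103.4 kHz mod fs = 5 kHz.
5 kHz ≤ fs/2 = 24.6 kHz, appears at 5 kHz.
146.4 kHz mod fs = 48 kHz.
48 kHz > fs/2 = 24.6 kHz, folds to fs − 48 kHz = 1.2 kHz.
13.5 kHz ≤ fs/2 = 24.6 kHz, passes unchanged.
6.2 kHz ≤ fs/2 = 24.6 kHz, passes unchanged.
Distinct values: {1.2 kHz, 5 kHz, 6.2 kHz, 13.5 kHz, 24.5 kHz}.

1.2 kHz, 5 kHz, 6.2 kHz, 13.5 kHz, 24.5 kHz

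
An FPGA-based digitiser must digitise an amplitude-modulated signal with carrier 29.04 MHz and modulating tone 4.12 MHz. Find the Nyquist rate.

AM sidebands sit at fc ± fm = 24.92 MHz and 33.16 MHz.
Highest-frequency component: 33.16 MHz.
Nyquist rate = 2 × 33.16 MHz = 66.32 MHz.

66.32 MHz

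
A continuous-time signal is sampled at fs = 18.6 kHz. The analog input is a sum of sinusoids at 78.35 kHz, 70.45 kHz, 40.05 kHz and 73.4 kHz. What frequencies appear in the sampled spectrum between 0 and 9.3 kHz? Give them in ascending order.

1 kHz, 2.85 kHz, 3.95 kHz

fs/2 = 9.3 kHz.
78.35 kHz mod fs = 3.95 kHz.
3.95 kHz ≤ fs/2 = 9.3 kHz, appears at 3.95 kHz.
70.45 kHz mod fs = 14.65 kHz.
14.65 kHz > fs/2 = 9.3 kHz, folds to fs − 14.65 kHz = 3.95 kHz.
40.05 kHz mod fs = 2.85 kHz.
2.85 kHz ≤ fs/2 = 9.3 kHz, appears at 2.85 kHz.
73.4 kHz mod fs = 17.6 kHz.
17.6 kHz > fs/2 = 9.3 kHz, folds to fs − 17.6 kHz = 1 kHz.
Distinct values: {1 kHz, 2.85 kHz, 3.95 kHz}.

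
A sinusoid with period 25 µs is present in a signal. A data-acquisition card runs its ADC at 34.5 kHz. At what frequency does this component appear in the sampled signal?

T = 25 µs → f = 1/T = 40 kHz.
40 kHz mod fs = 5.5 kHz.
5.5 kHz ≤ fs/2 = 17.25 kHz, appears at 5.5 kHz.

5.5 kHz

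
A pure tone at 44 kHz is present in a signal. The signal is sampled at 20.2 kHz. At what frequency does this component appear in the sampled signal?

3.6 kHz

44 kHz mod fs = 3.6 kHz.
3.6 kHz ≤ fs/2 = 10.1 kHz, appears at 3.6 kHz.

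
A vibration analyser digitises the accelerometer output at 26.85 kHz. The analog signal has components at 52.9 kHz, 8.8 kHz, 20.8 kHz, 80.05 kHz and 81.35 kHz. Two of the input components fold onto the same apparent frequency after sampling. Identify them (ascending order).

52.9 kHz, 81.35 kHz

fs/2 = 13.425 kHz.
52.9 kHz mod fs = 26.05 kHz.
26.05 kHz > fs/2 = 13.425 kHz, folds to fs − 26.05 kHz = 0.8 kHz.
8.8 kHz ≤ fs/2 = 13.425 kHz, passes unchanged.
20.8 kHz > fs/2 = 13.425 kHz, folds to fs − 20.8 kHz = 6.05 kHz.
80.05 kHz mod fs = 26.35 kHz.
26.35 kHz > fs/2 = 13.425 kHz, folds to fs − 26.35 kHz = 0.5 kHz.
81.35 kHz mod fs = 0.8 kHz.
0.8 kHz ≤ fs/2 = 13.425 kHz, appears at 0.8 kHz.
52.9 kHz and 81.35 kHz both map to 0.8 kHz.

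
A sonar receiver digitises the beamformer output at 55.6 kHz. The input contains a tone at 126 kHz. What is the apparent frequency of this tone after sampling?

14.8 kHz

126 kHz mod fs = 14.8 kHz.
14.8 kHz ≤ fs/2 = 27.8 kHz, appears at 14.8 kHz.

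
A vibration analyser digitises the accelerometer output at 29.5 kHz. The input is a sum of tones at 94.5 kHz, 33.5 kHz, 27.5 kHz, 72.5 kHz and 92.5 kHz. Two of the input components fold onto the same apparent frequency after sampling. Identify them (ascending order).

33.5 kHz, 92.5 kHz

fs/2 = 14.75 kHz.
94.5 kHz mod fs = 6 kHz.
6 kHz ≤ fs/2 = 14.75 kHz, appears at 6 kHz.
33.5 kHz mod fs = 4 kHz.
4 kHz ≤ fs/2 = 14.75 kHz, appears at 4 kHz.
27.5 kHz > fs/2 = 14.75 kHz, folds to fs − 27.5 kHz = 2 kHz.
72.5 kHz mod fs = 13.5 kHz.
13.5 kHz ≤ fs/2 = 14.75 kHz, appears at 13.5 kHz.
92.5 kHz mod fs = 4 kHz.
4 kHz ≤ fs/2 = 14.75 kHz, appears at 4 kHz.
33.5 kHz and 92.5 kHz both map to 4 kHz.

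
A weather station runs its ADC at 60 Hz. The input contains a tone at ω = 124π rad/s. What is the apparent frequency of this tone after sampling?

ω = 124π rad/s → f = ω/(2π) = 62 Hz.
62 Hz mod fs = 2 Hz.
2 Hz ≤ fs/2 = 30 Hz, appears at 2 Hz.

2 Hz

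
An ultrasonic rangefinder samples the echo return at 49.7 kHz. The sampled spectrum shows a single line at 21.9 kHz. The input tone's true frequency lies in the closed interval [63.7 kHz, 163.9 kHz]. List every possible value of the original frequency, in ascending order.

71.6 kHz, 77.5 kHz, 121.3 kHz, 127.2 kHz

Frequencies that alias to 21.9 kHz are k·fs ± 21.9 kHz for integer k ≥ 0.
k=0: 21.9 kHz.
k=1: 27.8 kHz, 71.6 kHz.
k=2: 77.5 kHz, 121.3 kHz.
k=3: 127.2 kHz, 171 kHz.
k=4: 176.9 kHz, 220.7 kHz.
Within [63.7 kHz, 163.9 kHz]: 71.6 kHz, 77.5 kHz, 121.3 kHz, 127.2 kHz.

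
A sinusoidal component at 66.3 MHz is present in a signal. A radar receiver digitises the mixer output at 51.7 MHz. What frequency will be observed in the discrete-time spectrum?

66.3 MHz mod fs = 14.6 MHz.
14.6 MHz ≤ fs/2 = 25.85 MHz, appears at 14.6 MHz.

14.6 MHz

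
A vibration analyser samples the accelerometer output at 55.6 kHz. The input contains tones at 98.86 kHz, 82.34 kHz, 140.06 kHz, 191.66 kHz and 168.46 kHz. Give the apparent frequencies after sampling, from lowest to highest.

1.66 kHz, 12.34 kHz, 24.86 kHz, 26.74 kHz

fs/2 = 27.8 kHz.
98.86 kHz mod fs = 43.26 kHz.
43.26 kHz > fs/2 = 27.8 kHz, folds to fs − 43.26 kHz = 12.34 kHz.
82.34 kHz mod fs = 26.74 kHz.
26.74 kHz ≤ fs/2 = 27.8 kHz, appears at 26.74 kHz.
140.06 kHz mod fs = 28.86 kHz.
28.86 kHz > fs/2 = 27.8 kHz, folds to fs − 28.86 kHz = 26.74 kHz.
191.66 kHz mod fs = 24.86 kHz.
24.86 kHz ≤ fs/2 = 27.8 kHz, appears at 24.86 kHz.
168.46 kHz mod fs = 1.66 kHz.
1.66 kHz ≤ fs/2 = 27.8 kHz, appears at 1.66 kHz.
Distinct values: {1.66 kHz, 12.34 kHz, 24.86 kHz, 26.74 kHz}.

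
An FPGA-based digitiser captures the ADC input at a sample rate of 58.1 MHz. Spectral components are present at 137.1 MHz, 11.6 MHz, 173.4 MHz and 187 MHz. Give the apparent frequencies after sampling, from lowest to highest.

0.9 MHz, 11.6 MHz, 12.7 MHz, 20.9 MHz

fs/2 = 29.05 MHz.
137.1 MHz mod fs = 20.9 MHz.
20.9 MHz ≤ fs/2 = 29.05 MHz, appears at 20.9 MHz.
11.6 MHz ≤ fs/2 = 29.05 MHz, passes unchanged.
173.4 MHz mod fs = 57.2 MHz.
57.2 MHz > fs/2 = 29.05 MHz, folds to fs − 57.2 MHz = 0.9 MHz.
187 MHz mod fs = 12.7 MHz.
12.7 MHz ≤ fs/2 = 29.05 MHz, appears at 12.7 MHz.
Distinct values: {0.9 MHz, 11.6 MHz, 12.7 MHz, 20.9 MHz}.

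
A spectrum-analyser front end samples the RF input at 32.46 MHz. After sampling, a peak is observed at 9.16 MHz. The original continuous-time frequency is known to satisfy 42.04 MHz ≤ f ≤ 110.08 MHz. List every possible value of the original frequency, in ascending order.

Frequencies that alias to 9.16 MHz are k·fs ± 9.16 MHz for integer k ≥ 0.
k=0: 9.16 MHz.
k=1: 23.3 MHz, 41.62 MHz.
k=2: 55.76 MHz, 74.08 MHz.
k=3: 88.22 MHz, 106.54 MHz.
k=4: 120.68 MHz, 139 MHz.
Within [42.04 MHz, 110.08 MHz]: 55.76 MHz, 74.08 MHz, 88.22 MHz, 106.54 MHz.

55.76 MHz, 74.08 MHz, 88.22 MHz, 106.54 MHz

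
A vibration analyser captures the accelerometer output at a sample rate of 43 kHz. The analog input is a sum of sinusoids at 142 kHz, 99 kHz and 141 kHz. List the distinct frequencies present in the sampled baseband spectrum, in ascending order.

fs/2 = 21.5 kHz.
142 kHz mod fs = 13 kHz.
13 kHz ≤ fs/2 = 21.5 kHz, appears at 13 kHz.
99 kHz mod fs = 13 kHz.
13 kHz ≤ fs/2 = 21.5 kHz, appears at 13 kHz.
141 kHz mod fs = 12 kHz.
12 kHz ≤ fs/2 = 21.5 kHz, appears at 12 kHz.
Distinct values: {12 kHz, 13 kHz}.

12 kHz, 13 kHz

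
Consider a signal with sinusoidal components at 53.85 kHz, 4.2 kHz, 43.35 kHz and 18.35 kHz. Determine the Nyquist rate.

Highest-frequency component: 53.85 kHz.
Nyquist rate = 2 × 53.85 kHz = 107.7 kHz.

107.7 kHz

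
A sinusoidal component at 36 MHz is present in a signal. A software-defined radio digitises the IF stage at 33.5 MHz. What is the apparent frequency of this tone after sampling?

36 MHz mod fs = 2.5 MHz.
2.5 MHz ≤ fs/2 = 16.75 MHz, appears at 2.5 MHz.

2.5 MHz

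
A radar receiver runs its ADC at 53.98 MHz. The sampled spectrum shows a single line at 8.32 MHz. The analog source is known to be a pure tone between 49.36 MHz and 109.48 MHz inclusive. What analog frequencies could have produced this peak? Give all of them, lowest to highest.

62.3 MHz, 99.64 MHz

Frequencies that alias to 8.32 MHz are k·fs ± 8.32 MHz for integer k ≥ 0.
k=0: 8.32 MHz.
k=1: 45.66 MHz, 62.3 MHz.
k=2: 99.64 MHz, 116.28 MHz.
k=3: 153.62 MHz, 170.26 MHz.
Within [49.36 MHz, 109.48 MHz]: 62.3 MHz, 99.64 MHz.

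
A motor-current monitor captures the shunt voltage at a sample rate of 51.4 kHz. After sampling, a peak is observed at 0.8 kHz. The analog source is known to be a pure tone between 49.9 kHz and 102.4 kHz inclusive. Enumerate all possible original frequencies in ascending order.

Frequencies that alias to 0.8 kHz are k·fs ± 0.8 kHz for integer k ≥ 0.
k=0: 0.8 kHz.
k=1: 50.6 kHz, 52.2 kHz.
k=2: 102 kHz, 103.6 kHz.
k=3: 153.4 kHz, 155 kHz.
Within [49.9 kHz, 102.4 kHz]: 50.6 kHz, 52.2 kHz, 102 kHz.

50.6 kHz, 52.2 kHz, 102 kHz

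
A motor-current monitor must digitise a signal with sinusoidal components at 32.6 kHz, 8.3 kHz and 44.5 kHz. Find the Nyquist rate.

Highest-frequency component: 44.5 kHz.
Nyquist rate = 2 × 44.5 kHz = 89 kHz.

89 kHz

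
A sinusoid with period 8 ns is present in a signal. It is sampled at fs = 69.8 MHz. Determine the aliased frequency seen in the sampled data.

14.6 MHz

T = 8 ns → f = 1/T = 125 MHz.
125 MHz mod fs = 55.2 MHz.
55.2 MHz > fs/2 = 34.9 MHz, folds to fs − 55.2 MHz = 14.6 MHz.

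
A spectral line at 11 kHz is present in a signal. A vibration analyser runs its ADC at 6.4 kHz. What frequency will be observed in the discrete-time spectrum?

11 kHz mod fs = 4.6 kHz.
4.6 kHz > fs/2 = 3.2 kHz, folds to fs − 4.6 kHz = 1.8 kHz.

1.8 kHz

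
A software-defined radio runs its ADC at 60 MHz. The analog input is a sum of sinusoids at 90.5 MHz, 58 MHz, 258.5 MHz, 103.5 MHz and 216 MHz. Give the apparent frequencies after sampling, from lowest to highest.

2 MHz, 16.5 MHz, 18.5 MHz, 24 MHz, 29.5 MHz

fs/2 = 30 MHz.
90.5 MHz mod fs = 30.5 MHz.
30.5 MHz > fs/2 = 30 MHz, folds to fs − 30.5 MHz = 29.5 MHz.
58 MHz > fs/2 = 30 MHz, folds to fs − 58 MHz = 2 MHz.
258.5 MHz mod fs = 18.5 MHz.
18.5 MHz ≤ fs/2 = 30 MHz, appears at 18.5 MHz.
103.5 MHz mod fs = 43.5 MHz.
43.5 MHz > fs/2 = 30 MHz, folds to fs − 43.5 MHz = 16.5 MHz.
216 MHz mod fs = 36 MHz.
36 MHz > fs/2 = 30 MHz, folds to fs − 36 MHz = 24 MHz.
Distinct values: {2 MHz, 16.5 MHz, 18.5 MHz, 24 MHz, 29.5 MHz}.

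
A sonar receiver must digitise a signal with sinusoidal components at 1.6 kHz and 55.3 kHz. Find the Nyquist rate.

Highest-frequency component: 55.3 kHz.
Nyquist rate = 2 × 55.3 kHz = 110.6 kHz.

110.6 kHz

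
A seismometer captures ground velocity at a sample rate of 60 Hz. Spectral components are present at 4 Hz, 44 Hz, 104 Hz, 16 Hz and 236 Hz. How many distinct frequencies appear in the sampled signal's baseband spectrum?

fs/2 = 30 Hz.
4 Hz ≤ fs/2 = 30 Hz, passes unchanged.
44 Hz > fs/2 = 30 Hz, folds to fs − 44 Hz = 16 Hz.
104 Hz mod fs = 44 Hz.
44 Hz > fs/2 = 30 Hz, folds to fs − 44 Hz = 16 Hz.
16 Hz ≤ fs/2 = 30 Hz, passes unchanged.
236 Hz mod fs = 56 Hz.
56 Hz > fs/2 = 30 Hz, folds to fs − 56 Hz = 4 Hz.
Distinct values: {4 Hz, 16 Hz} → 2.

2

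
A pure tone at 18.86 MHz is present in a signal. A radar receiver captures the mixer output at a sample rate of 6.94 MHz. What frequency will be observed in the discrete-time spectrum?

1.96 MHz

18.86 MHz mod fs = 4.98 MHz.
4.98 MHz > fs/2 = 3.47 MHz, folds to fs − 4.98 MHz = 1.96 MHz.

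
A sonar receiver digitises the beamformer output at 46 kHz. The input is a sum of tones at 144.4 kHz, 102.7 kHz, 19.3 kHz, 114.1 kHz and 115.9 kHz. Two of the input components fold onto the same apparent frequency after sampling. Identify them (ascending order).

fs/2 = 23 kHz.
144.4 kHz mod fs = 6.4 kHz.
6.4 kHz ≤ fs/2 = 23 kHz, appears at 6.4 kHz.
102.7 kHz mod fs = 10.7 kHz.
10.7 kHz ≤ fs/2 = 23 kHz, appears at 10.7 kHz.
19.3 kHz ≤ fs/2 = 23 kHz, passes unchanged.
114.1 kHz mod fs = 22.1 kHz.
22.1 kHz ≤ fs/2 = 23 kHz, appears at 22.1 kHz.
115.9 kHz mod fs = 23.9 kHz.
23.9 kHz > fs/2 = 23 kHz, folds to fs − 23.9 kHz = 22.1 kHz.
114.1 kHz and 115.9 kHz both map to 22.1 kHz.

114.1 kHz, 115.9 kHz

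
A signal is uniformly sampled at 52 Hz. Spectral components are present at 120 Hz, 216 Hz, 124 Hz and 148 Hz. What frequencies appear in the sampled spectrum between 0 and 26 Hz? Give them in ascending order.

8 Hz, 16 Hz, 20 Hz

fs/2 = 26 Hz.
120 Hz mod fs = 16 Hz.
16 Hz ≤ fs/2 = 26 Hz, appears at 16 Hz.
216 Hz mod fs = 8 Hz.
8 Hz ≤ fs/2 = 26 Hz, appears at 8 Hz.
124 Hz mod fs = 20 Hz.
20 Hz ≤ fs/2 = 26 Hz, appears at 20 Hz.
148 Hz mod fs = 44 Hz.
44 Hz > fs/2 = 26 Hz, folds to fs − 44 Hz = 8 Hz.
Distinct values: {8 Hz, 16 Hz, 20 Hz}.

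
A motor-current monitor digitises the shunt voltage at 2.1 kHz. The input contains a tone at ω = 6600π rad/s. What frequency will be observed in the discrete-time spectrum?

0.9 kHz

ω = 6600π rad/s → f = ω/(2π) = 3300 Hz = 3.3 kHz.
3.3 kHz mod fs = 1.2 kHz.
1.2 kHz > fs/2 = 1.05 kHz, folds to fs − 1.2 kHz = 0.9 kHz.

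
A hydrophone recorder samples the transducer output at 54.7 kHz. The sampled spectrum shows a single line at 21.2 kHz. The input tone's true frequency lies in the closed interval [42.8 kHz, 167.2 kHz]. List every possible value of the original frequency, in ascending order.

Frequencies that alias to 21.2 kHz are k·fs ± 21.2 kHz for integer k ≥ 0.
k=0: 21.2 kHz.
k=1: 33.5 kHz, 75.9 kHz.
k=2: 88.2 kHz, 130.6 kHz.
k=3: 142.9 kHz, 185.3 kHz.
k=4: 197.6 kHz, 240 kHz.
Within [42.8 kHz, 167.2 kHz]: 75.9 kHz, 88.2 kHz, 130.6 kHz, 142.9 kHz.

75.9 kHz, 88.2 kHz, 130.6 kHz, 142.9 kHz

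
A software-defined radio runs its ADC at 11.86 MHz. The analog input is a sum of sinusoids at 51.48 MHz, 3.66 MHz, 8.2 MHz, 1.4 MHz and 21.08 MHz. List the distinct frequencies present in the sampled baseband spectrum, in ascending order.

fs/2 = 5.93 MHz.
51.48 MHz mod fs = 4.04 MHz.
4.04 MHz ≤ fs/2 = 5.93 MHz, appears at 4.04 MHz.
3.66 MHz ≤ fs/2 = 5.93 MHz, passes unchanged.
8.2 MHz > fs/2 = 5.93 MHz, folds to fs − 8.2 MHz = 3.66 MHz.
1.4 MHz ≤ fs/2 = 5.93 MHz, passes unchanged.
21.08 MHz mod fs = 9.22 MHz.
9.22 MHz > fs/2 = 5.93 MHz, folds to fs − 9.22 MHz = 2.64 MHz.
Distinct values: {1.4 MHz, 2.64 MHz, 3.66 MHz, 4.04 MHz}.

1.4 MHz, 2.64 MHz, 3.66 MHz, 4.04 MHz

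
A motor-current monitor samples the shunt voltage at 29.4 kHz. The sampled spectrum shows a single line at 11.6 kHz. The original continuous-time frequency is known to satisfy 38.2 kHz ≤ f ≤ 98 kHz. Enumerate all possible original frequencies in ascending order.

Frequencies that alias to 11.6 kHz are k·fs ± 11.6 kHz for integer k ≥ 0.
k=0: 11.6 kHz.
k=1: 17.8 kHz, 41 kHz.
k=2: 47.2 kHz, 70.4 kHz.
k=3: 76.6 kHz, 99.8 kHz.
k=4: 106 kHz, 129.2 kHz.
Within [38.2 kHz, 98 kHz]: 41 kHz, 47.2 kHz, 70.4 kHz, 76.6 kHz.

41 kHz, 47.2 kHz, 70.4 kHz, 76.6 kHz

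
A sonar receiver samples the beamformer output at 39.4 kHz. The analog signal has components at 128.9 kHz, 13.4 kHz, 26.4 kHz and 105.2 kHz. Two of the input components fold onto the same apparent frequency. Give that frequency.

fs/2 = 19.7 kHz.
128.9 kHz mod fs = 10.7 kHz.
10.7 kHz ≤ fs/2 = 19.7 kHz, appears at 10.7 kHz.
13.4 kHz ≤ fs/2 = 19.7 kHz, passes unchanged.
26.4 kHz > fs/2 = 19.7 kHz, folds to fs − 26.4 kHz = 13 kHz.
105.2 kHz mod fs = 26.4 kHz.
26.4 kHz > fs/2 = 19.7 kHz, folds to fs − 26.4 kHz = 13 kHz.
26.4 kHz and 105.2 kHz both map to 13 kHz.

13 kHz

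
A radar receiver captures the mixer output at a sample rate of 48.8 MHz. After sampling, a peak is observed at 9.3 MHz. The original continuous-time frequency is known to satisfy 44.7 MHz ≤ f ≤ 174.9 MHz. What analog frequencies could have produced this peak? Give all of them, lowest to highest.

Frequencies that alias to 9.3 MHz are k·fs ± 9.3 MHz for integer k ≥ 0.
k=0: 9.3 MHz.
k=1: 39.5 MHz, 58.1 MHz.
k=2: 88.3 MHz, 106.9 MHz.
k=3: 137.1 MHz, 155.7 MHz.
k=4: 185.9 MHz, 204.5 MHz.
Within [44.7 MHz, 174.9 MHz]: 58.1 MHz, 88.3 MHz, 106.9 MHz, 137.1 MHz, 155.7 MHz.

58.1 MHz, 88.3 MHz, 106.9 MHz, 137.1 MHz, 155.7 MHz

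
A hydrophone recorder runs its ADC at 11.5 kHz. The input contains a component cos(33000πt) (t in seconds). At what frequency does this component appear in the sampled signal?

5 kHz

ω = 33000π rad/s → f = ω/(2π) = 16500 Hz = 16.5 kHz.
16.5 kHz mod fs = 5 kHz.
5 kHz ≤ fs/2 = 5.75 kHz, appears at 5 kHz.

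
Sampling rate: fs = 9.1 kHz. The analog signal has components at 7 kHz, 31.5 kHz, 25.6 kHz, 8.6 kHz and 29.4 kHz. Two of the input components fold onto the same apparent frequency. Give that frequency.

2.1 kHz

fs/2 = 4.55 kHz.
7 kHz > fs/2 = 4.55 kHz, folds to fs − 7 kHz = 2.1 kHz.
31.5 kHz mod fs = 4.2 kHz.
4.2 kHz ≤ fs/2 = 4.55 kHz, appears at 4.2 kHz.
25.6 kHz mod fs = 7.4 kHz.
7.4 kHz > fs/2 = 4.55 kHz, folds to fs − 7.4 kHz = 1.7 kHz.
8.6 kHz > fs/2 = 4.55 kHz, folds to fs − 8.6 kHz = 0.5 kHz.
29.4 kHz mod fs = 2.1 kHz.
2.1 kHz ≤ fs/2 = 4.55 kHz, appears at 2.1 kHz.
7 kHz and 29.4 kHz both map to 2.1 kHz.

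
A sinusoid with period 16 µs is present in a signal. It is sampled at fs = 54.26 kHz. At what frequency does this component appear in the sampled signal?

T = 16 µs → f = 1/T = 62.5 kHz.
62.5 kHz mod fs = 8.24 kHz.
8.24 kHz ≤ fs/2 = 27.13 kHz, appears at 8.24 kHz.

8.24 kHz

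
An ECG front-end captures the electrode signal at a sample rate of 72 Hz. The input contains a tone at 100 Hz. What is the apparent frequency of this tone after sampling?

100 Hz mod fs = 28 Hz.
28 Hz ≤ fs/2 = 36 Hz, appears at 28 Hz.

28 Hz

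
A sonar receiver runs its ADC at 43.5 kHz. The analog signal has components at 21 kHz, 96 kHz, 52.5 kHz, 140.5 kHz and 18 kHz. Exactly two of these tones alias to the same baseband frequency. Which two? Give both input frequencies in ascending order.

fs/2 = 21.75 kHz.
21 kHz ≤ fs/2 = 21.75 kHz, passes unchanged.
96 kHz mod fs = 9 kHz.
9 kHz ≤ fs/2 = 21.75 kHz, appears at 9 kHz.
52.5 kHz mod fs = 9 kHz.
9 kHz ≤ fs/2 = 21.75 kHz, appears at 9 kHz.
140.5 kHz mod fs = 10 kHz.
10 kHz ≤ fs/2 = 21.75 kHz, appears at 10 kHz.
18 kHz ≤ fs/2 = 21.75 kHz, passes unchanged.
52.5 kHz and 96 kHz both map to 9 kHz.

52.5 kHz, 96 kHz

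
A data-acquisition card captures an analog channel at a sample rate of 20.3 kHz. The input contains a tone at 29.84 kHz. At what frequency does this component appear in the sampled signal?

9.54 kHz

29.84 kHz mod fs = 9.54 kHz.
9.54 kHz ≤ fs/2 = 10.15 kHz, appears at 9.54 kHz.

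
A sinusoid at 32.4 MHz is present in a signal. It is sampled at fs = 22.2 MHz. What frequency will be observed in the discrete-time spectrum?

32.4 MHz mod fs = 10.2 MHz.
10.2 MHz ≤ fs/2 = 11.1 MHz, appears at 10.2 MHz.

10.2 MHz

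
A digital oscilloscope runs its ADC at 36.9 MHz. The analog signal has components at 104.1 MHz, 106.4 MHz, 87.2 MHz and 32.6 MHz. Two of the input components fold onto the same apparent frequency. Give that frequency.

4.3 MHz

fs/2 = 18.45 MHz.
104.1 MHz mod fs = 30.3 MHz.
30.3 MHz > fs/2 = 18.45 MHz, folds to fs − 30.3 MHz = 6.6 MHz.
106.4 MHz mod fs = 32.6 MHz.
32.6 MHz > fs/2 = 18.45 MHz, folds to fs − 32.6 MHz = 4.3 MHz.
87.2 MHz mod fs = 13.4 MHz.
13.4 MHz ≤ fs/2 = 18.45 MHz, appears at 13.4 MHz.
32.6 MHz > fs/2 = 18.45 MHz, folds to fs − 32.6 MHz = 4.3 MHz.
32.6 MHz and 106.4 MHz both map to 4.3 MHz.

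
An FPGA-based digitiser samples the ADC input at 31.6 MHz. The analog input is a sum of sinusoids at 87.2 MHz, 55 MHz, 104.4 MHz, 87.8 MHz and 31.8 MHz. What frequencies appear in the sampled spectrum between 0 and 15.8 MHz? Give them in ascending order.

0.2 MHz, 7 MHz, 7.6 MHz, 8.2 MHz, 9.6 MHz

fs/2 = 15.8 MHz.
87.2 MHz mod fs = 24 MHz.
24 MHz > fs/2 = 15.8 MHz, folds to fs − 24 MHz = 7.6 MHz.
55 MHz mod fs = 23.4 MHz.
23.4 MHz > fs/2 = 15.8 MHz, folds to fs − 23.4 MHz = 8.2 MHz.
104.4 MHz mod fs = 9.6 MHz.
9.6 MHz ≤ fs/2 = 15.8 MHz, appears at 9.6 MHz.
87.8 MHz mod fs = 24.6 MHz.
24.6 MHz > fs/2 = 15.8 MHz, folds to fs − 24.6 MHz = 7 MHz.
31.8 MHz mod fs = 0.2 MHz.
0.2 MHz ≤ fs/2 = 15.8 MHz, appears at 0.2 MHz.
Distinct values: {0.2 MHz, 7 MHz, 7.6 MHz, 8.2 MHz, 9.6 MHz}.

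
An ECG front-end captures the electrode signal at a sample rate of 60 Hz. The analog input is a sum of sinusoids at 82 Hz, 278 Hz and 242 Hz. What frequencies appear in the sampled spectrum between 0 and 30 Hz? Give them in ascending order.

fs/2 = 30 Hz.
82 Hz mod fs = 22 Hz.
22 Hz ≤ fs/2 = 30 Hz, appears at 22 Hz.
278 Hz mod fs = 38 Hz.
38 Hz > fs/2 = 30 Hz, folds to fs − 38 Hz = 22 Hz.
242 Hz mod fs = 2 Hz.
2 Hz ≤ fs/2 = 30 Hz, appears at 2 Hz.
Distinct values: {2 Hz, 22 Hz}.

2 Hz, 22 Hz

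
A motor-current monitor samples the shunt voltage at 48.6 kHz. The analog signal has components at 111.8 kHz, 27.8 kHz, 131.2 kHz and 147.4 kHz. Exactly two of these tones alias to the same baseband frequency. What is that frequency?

14.6 kHz

fs/2 = 24.3 kHz.
111.8 kHz mod fs = 14.6 kHz.
14.6 kHz ≤ fs/2 = 24.3 kHz, appears at 14.6 kHz.
27.8 kHz > fs/2 = 24.3 kHz, folds to fs − 27.8 kHz = 20.8 kHz.
131.2 kHz mod fs = 34 kHz.
34 kHz > fs/2 = 24.3 kHz, folds to fs − 34 kHz = 14.6 kHz.
147.4 kHz mod fs = 1.6 kHz.
1.6 kHz ≤ fs/2 = 24.3 kHz, appears at 1.6 kHz.
111.8 kHz and 131.2 kHz both map to 14.6 kHz.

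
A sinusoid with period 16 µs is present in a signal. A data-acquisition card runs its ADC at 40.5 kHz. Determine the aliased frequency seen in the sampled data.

T = 16 µs → f = 1/T = 62.5 kHz.
62.5 kHz mod fs = 22 kHz.
22 kHz > fs/2 = 20.25 kHz, folds to fs − 22 kHz = 18.5 kHz.

18.5 kHz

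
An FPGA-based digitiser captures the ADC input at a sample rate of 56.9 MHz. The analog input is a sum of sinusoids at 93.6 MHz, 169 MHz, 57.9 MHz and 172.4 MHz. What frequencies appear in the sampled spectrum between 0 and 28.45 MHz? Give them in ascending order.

1 MHz, 1.7 MHz, 20.2 MHz

fs/2 = 28.45 MHz.
93.6 MHz mod fs = 36.7 MHz.
36.7 MHz > fs/2 = 28.45 MHz, folds to fs − 36.7 MHz = 20.2 MHz.
169 MHz mod fs = 55.2 MHz.
55.2 MHz > fs/2 = 28.45 MHz, folds to fs − 55.2 MHz = 1.7 MHz.
57.9 MHz mod fs = 1 MHz.
1 MHz ≤ fs/2 = 28.45 MHz, appears at 1 MHz.
172.4 MHz mod fs = 1.7 MHz.
1.7 MHz ≤ fs/2 = 28.45 MHz, appears at 1.7 MHz.
Distinct values: {1 MHz, 1.7 MHz, 20.2 MHz}.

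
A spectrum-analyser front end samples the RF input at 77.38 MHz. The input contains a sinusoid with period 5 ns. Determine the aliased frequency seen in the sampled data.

T = 5 ns → f = 1/T = 200 MHz.
200 MHz mod fs = 45.24 MHz.
45.24 MHz > fs/2 = 38.69 MHz, folds to fs − 45.24 MHz = 32.14 MHz.

32.14 MHz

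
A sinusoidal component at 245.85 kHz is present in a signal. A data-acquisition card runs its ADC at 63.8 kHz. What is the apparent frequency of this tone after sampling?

9.35 kHz

245.85 kHz mod fs = 54.45 kHz.
54.45 kHz > fs/2 = 31.9 kHz, folds to fs − 54.45 kHz = 9.35 kHz.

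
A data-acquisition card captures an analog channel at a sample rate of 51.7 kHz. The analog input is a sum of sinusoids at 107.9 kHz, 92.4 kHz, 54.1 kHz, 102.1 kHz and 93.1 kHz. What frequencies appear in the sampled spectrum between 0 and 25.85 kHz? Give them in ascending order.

fs/2 = 25.85 kHz.
107.9 kHz mod fs = 4.5 kHz.
4.5 kHz ≤ fs/2 = 25.85 kHz, appears at 4.5 kHz.
92.4 kHz mod fs = 40.7 kHz.
40.7 kHz > fs/2 = 25.85 kHz, folds to fs − 40.7 kHz = 11 kHz.
54.1 kHz mod fs = 2.4 kHz.
2.4 kHz ≤ fs/2 = 25.85 kHz, appears at 2.4 kHz.
102.1 kHz mod fs = 50.4 kHz.
50.4 kHz > fs/2 = 25.85 kHz, folds to fs − 50.4 kHz = 1.3 kHz.
93.1 kHz mod fs = 41.4 kHz.
41.4 kHz > fs/2 = 25.85 kHz, folds to fs − 41.4 kHz = 10.3 kHz.
Distinct values: {1.3 kHz, 2.4 kHz, 4.5 kHz, 10.3 kHz, 11 kHz}.

1.3 kHz, 2.4 kHz, 4.5 kHz, 10.3 kHz, 11 kHz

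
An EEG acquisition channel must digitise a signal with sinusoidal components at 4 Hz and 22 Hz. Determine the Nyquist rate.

44 Hz

Highest-frequency component: 22 Hz.
Nyquist rate = 2 × 22 Hz = 44 Hz.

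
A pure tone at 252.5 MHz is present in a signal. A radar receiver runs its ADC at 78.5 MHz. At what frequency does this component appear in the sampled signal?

17 MHz

252.5 MHz mod fs = 17 MHz.
17 MHz ≤ fs/2 = 39.25 MHz, appears at 17 MHz.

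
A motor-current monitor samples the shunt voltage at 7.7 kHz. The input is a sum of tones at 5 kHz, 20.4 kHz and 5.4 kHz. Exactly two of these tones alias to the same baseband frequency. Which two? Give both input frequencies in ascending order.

fs/2 = 3.85 kHz.
5 kHz > fs/2 = 3.85 kHz, folds to fs − 5 kHz = 2.7 kHz.
20.4 kHz mod fs = 5 kHz.
5 kHz > fs/2 = 3.85 kHz, folds to fs − 5 kHz = 2.7 kHz.
5.4 kHz > fs/2 = 3.85 kHz, folds to fs − 5.4 kHz = 2.3 kHz.
5 kHz and 20.4 kHz both map to 2.7 kHz.

5 kHz, 20.4 kHz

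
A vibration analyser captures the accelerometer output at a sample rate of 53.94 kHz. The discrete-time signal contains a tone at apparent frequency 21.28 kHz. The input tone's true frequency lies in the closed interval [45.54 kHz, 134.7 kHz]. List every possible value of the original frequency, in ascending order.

75.22 kHz, 86.6 kHz, 129.16 kHz

Frequencies that alias to 21.28 kHz are k·fs ± 21.28 kHz for integer k ≥ 0.
k=0: 21.28 kHz.
k=1: 32.66 kHz, 75.22 kHz.
k=2: 86.6 kHz, 129.16 kHz.
k=3: 140.54 kHz, 183.1 kHz.
Within [45.54 kHz, 134.7 kHz]: 75.22 kHz, 86.6 kHz, 129.16 kHz.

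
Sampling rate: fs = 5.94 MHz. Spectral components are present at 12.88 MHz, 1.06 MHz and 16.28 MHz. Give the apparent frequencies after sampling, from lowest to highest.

1 MHz, 1.06 MHz, 1.54 MHz

fs/2 = 2.97 MHz.
12.88 MHz mod fs = 1 MHz.
1 MHz ≤ fs/2 = 2.97 MHz, appears at 1 MHz.
1.06 MHz ≤ fs/2 = 2.97 MHz, passes unchanged.
16.28 MHz mod fs = 4.4 MHz.
4.4 MHz > fs/2 = 2.97 MHz, folds to fs − 4.4 MHz = 1.54 MHz.
Distinct values: {1 MHz, 1.06 MHz, 1.54 MHz}.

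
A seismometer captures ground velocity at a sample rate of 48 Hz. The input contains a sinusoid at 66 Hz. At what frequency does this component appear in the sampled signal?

66 Hz mod fs = 18 Hz.
18 Hz ≤ fs/2 = 24 Hz, appears at 18 Hz.

18 Hz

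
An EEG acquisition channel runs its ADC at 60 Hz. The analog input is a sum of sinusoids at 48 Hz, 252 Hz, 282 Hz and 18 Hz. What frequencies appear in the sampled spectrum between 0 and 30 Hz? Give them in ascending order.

fs/2 = 30 Hz.
48 Hz > fs/2 = 30 Hz, folds to fs − 48 Hz = 12 Hz.
252 Hz mod fs = 12 Hz.
12 Hz ≤ fs/2 = 30 Hz, appears at 12 Hz.
282 Hz mod fs = 42 Hz.
42 Hz > fs/2 = 30 Hz, folds to fs − 42 Hz = 18 Hz.
18 Hz ≤ fs/2 = 30 Hz, passes unchanged.
Distinct values: {12 Hz, 18 Hz}.

12 Hz, 18 Hz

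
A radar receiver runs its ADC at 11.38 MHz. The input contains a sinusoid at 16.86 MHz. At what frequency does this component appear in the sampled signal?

5.48 MHz

16.86 MHz mod fs = 5.48 MHz.
5.48 MHz ≤ fs/2 = 5.69 MHz, appears at 5.48 MHz.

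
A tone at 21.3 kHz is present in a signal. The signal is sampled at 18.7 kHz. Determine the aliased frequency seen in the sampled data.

21.3 kHz mod fs = 2.6 kHz.
2.6 kHz ≤ fs/2 = 9.35 kHz, appears at 2.6 kHz.

2.6 kHz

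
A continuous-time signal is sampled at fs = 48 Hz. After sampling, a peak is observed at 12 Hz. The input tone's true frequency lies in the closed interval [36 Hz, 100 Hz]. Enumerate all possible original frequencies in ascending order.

36 Hz, 60 Hz, 84 Hz

Frequencies that alias to 12 Hz are k·fs ± 12 Hz for integer k ≥ 0.
k=0: 12 Hz.
k=1: 36 Hz, 60 Hz.
k=2: 84 Hz, 108 Hz.
k=3: 132 Hz, 156 Hz.
Within [36 Hz, 100 Hz]: 36 Hz, 60 Hz, 84 Hz.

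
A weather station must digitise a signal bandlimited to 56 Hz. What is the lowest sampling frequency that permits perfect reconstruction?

Nyquist rate = 2 × 56 Hz = 112 Hz.

112 Hz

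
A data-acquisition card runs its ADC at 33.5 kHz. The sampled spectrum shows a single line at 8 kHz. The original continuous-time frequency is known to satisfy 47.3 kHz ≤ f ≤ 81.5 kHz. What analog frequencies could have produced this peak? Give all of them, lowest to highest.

59 kHz, 75 kHz

Frequencies that alias to 8 kHz are k·fs ± 8 kHz for integer k ≥ 0.
k=0: 8 kHz.
k=1: 25.5 kHz, 41.5 kHz.
k=2: 59 kHz, 75 kHz.
k=3: 92.5 kHz, 108.5 kHz.
Within [47.3 kHz, 81.5 kHz]: 59 kHz, 75 kHz.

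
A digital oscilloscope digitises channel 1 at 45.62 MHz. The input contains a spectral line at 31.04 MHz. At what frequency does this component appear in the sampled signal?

14.58 MHz

31.04 MHz > fs/2 = 22.81 MHz, folds to fs − 31.04 MHz = 14.58 MHz.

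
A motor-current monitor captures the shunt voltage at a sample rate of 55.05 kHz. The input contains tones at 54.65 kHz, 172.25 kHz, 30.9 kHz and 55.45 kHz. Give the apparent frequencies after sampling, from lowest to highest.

fs/2 = 27.525 kHz.
54.65 kHz > fs/2 = 27.525 kHz, folds to fs − 54.65 kHz = 0.4 kHz.
172.25 kHz mod fs = 7.1 kHz.
7.1 kHz ≤ fs/2 = 27.525 kHz, appears at 7.1 kHz.
30.9 kHz > fs/2 = 27.525 kHz, folds to fs − 30.9 kHz = 24.15 kHz.
55.45 kHz mod fs = 0.4 kHz.
0.4 kHz ≤ fs/2 = 27.525 kHz, appears at 0.4 kHz.
Distinct values: {0.4 kHz, 7.1 kHz, 24.15 kHz}.

0.4 kHz, 7.1 kHz, 24.15 kHz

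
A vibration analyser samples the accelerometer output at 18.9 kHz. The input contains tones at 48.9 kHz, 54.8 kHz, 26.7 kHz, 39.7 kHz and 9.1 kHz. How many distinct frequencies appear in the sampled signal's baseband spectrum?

fs/2 = 9.45 kHz.
48.9 kHz mod fs = 11.1 kHz.
11.1 kHz > fs/2 = 9.45 kHz, folds to fs − 11.1 kHz = 7.8 kHz.
54.8 kHz mod fs = 17 kHz.
17 kHz > fs/2 = 9.45 kHz, folds to fs − 17 kHz = 1.9 kHz.
26.7 kHz mod fs = 7.8 kHz.
7.8 kHz ≤ fs/2 = 9.45 kHz, appears at 7.8 kHz.
39.7 kHz mod fs = 1.9 kHz.
1.9 kHz ≤ fs/2 = 9.45 kHz, appears at 1.9 kHz.
9.1 kHz ≤ fs/2 = 9.45 kHz, passes unchanged.
Distinct values: {1.9 kHz, 7.8 kHz, 9.1 kHz} → 3.

3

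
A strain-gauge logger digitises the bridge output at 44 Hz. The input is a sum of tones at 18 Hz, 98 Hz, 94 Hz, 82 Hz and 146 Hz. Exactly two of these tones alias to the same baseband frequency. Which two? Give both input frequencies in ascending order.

82 Hz, 94 Hz

fs/2 = 22 Hz.
18 Hz ≤ fs/2 = 22 Hz, passes unchanged.
98 Hz mod fs = 10 Hz.
10 Hz ≤ fs/2 = 22 Hz, appears at 10 Hz.
94 Hz mod fs = 6 Hz.
6 Hz ≤ fs/2 = 22 Hz, appears at 6 Hz.
82 Hz mod fs = 38 Hz.
38 Hz > fs/2 = 22 Hz, folds to fs − 38 Hz = 6 Hz.
146 Hz mod fs = 14 Hz.
14 Hz ≤ fs/2 = 22 Hz, appears at 14 Hz.
82 Hz and 94 Hz both map to 6 Hz.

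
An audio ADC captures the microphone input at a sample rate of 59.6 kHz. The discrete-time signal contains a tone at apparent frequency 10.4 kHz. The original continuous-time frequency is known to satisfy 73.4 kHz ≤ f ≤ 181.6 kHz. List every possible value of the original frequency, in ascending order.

Frequencies that alias to 10.4 kHz are k·fs ± 10.4 kHz for integer k ≥ 0.
k=0: 10.4 kHz.
k=1: 49.2 kHz, 70 kHz.
k=2: 108.8 kHz, 129.6 kHz.
k=3: 168.4 kHz, 189.2 kHz.
k=4: 228 kHz, 248.8 kHz.
Within [73.4 kHz, 181.6 kHz]: 108.8 kHz, 129.6 kHz, 168.4 kHz.

108.8 kHz, 129.6 kHz, 168.4 kHz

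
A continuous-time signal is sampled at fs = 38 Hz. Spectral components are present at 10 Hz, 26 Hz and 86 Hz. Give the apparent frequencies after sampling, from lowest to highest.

fs/2 = 19 Hz.
10 Hz ≤ fs/2 = 19 Hz, passes unchanged.
26 Hz > fs/2 = 19 Hz, folds to fs − 26 Hz = 12 Hz.
86 Hz mod fs = 10 Hz.
10 Hz ≤ fs/2 = 19 Hz, appears at 10 Hz.
Distinct values: {10 Hz, 12 Hz}.

10 Hz, 12 Hz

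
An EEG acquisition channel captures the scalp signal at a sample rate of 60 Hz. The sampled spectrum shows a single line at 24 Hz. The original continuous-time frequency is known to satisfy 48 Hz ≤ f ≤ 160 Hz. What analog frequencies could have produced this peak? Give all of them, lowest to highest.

Frequencies that alias to 24 Hz are k·fs ± 24 Hz for integer k ≥ 0.
k=0: 24 Hz.
k=1: 36 Hz, 84 Hz.
k=2: 96 Hz, 144 Hz.
k=3: 156 Hz, 204 Hz.
k=4: 216 Hz, 264 Hz.
Within [48 Hz, 160 Hz]: 84 Hz, 96 Hz, 144 Hz, 156 Hz.

84 Hz, 96 Hz, 144 Hz, 156 Hz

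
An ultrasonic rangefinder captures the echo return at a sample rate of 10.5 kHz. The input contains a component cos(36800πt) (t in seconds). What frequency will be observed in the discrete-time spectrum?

2.6 kHz

ω = 36800π rad/s → f = ω/(2π) = 18400 Hz = 18.4 kHz.
18.4 kHz mod fs = 7.9 kHz.
7.9 kHz > fs/2 = 5.25 kHz, folds to fs − 7.9 kHz = 2.6 kHz.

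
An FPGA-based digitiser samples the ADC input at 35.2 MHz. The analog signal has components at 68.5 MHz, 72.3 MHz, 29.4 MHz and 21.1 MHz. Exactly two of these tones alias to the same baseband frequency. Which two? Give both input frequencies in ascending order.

fs/2 = 17.6 MHz.
68.5 MHz mod fs = 33.3 MHz.
33.3 MHz > fs/2 = 17.6 MHz, folds to fs − 33.3 MHz = 1.9 MHz.
72.3 MHz mod fs = 1.9 MHz.
1.9 MHz ≤ fs/2 = 17.6 MHz, appears at 1.9 MHz.
29.4 MHz > fs/2 = 17.6 MHz, folds to fs − 29.4 MHz = 5.8 MHz.
21.1 MHz > fs/2 = 17.6 MHz, folds to fs − 21.1 MHz = 14.1 MHz.
68.5 MHz and 72.3 MHz both map to 1.9 MHz.

68.5 MHz, 72.3 MHz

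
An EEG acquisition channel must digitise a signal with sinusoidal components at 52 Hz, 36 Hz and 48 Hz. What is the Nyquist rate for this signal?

Highest-frequency component: 52 Hz.
Nyquist rate = 2 × 52 Hz = 104 Hz.

104 Hz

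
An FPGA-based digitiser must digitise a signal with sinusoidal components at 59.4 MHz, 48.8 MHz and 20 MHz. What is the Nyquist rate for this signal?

Highest-frequency component: 59.4 MHz.
Nyquist rate = 2 × 59.4 MHz = 118.8 MHz.

118.8 MHz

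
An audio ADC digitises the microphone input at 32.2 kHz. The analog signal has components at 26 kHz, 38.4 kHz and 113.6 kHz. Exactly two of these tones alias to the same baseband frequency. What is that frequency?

6.2 kHz

fs/2 = 16.1 kHz.
26 kHz > fs/2 = 16.1 kHz, folds to fs − 26 kHz = 6.2 kHz.
38.4 kHz mod fs = 6.2 kHz.
6.2 kHz ≤ fs/2 = 16.1 kHz, appears at 6.2 kHz.
113.6 kHz mod fs = 17 kHz.
17 kHz > fs/2 = 16.1 kHz, folds to fs − 17 kHz = 15.2 kHz.
26 kHz and 38.4 kHz both map to 6.2 kHz.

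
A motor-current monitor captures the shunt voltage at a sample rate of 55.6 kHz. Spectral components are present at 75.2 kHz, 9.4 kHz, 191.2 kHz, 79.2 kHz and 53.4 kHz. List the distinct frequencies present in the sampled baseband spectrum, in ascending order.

2.2 kHz, 9.4 kHz, 19.6 kHz, 23.6 kHz, 24.4 kHz

fs/2 = 27.8 kHz.
75.2 kHz mod fs = 19.6 kHz.
19.6 kHz ≤ fs/2 = 27.8 kHz, appears at 19.6 kHz.
9.4 kHz ≤ fs/2 = 27.8 kHz, passes unchanged.
191.2 kHz mod fs = 24.4 kHz.
24.4 kHz ≤ fs/2 = 27.8 kHz, appears at 24.4 kHz.
79.2 kHz mod fs = 23.6 kHz.
23.6 kHz ≤ fs/2 = 27.8 kHz, appears at 23.6 kHz.
53.4 kHz > fs/2 = 27.8 kHz, folds to fs − 53.4 kHz = 2.2 kHz.
Distinct values: {2.2 kHz, 9.4 kHz, 19.6 kHz, 23.6 kHz, 24.4 kHz}.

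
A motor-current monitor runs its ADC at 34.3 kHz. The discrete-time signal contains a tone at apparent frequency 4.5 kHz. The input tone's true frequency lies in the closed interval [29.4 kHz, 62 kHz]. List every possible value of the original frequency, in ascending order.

29.8 kHz, 38.8 kHz

Frequencies that alias to 4.5 kHz are k·fs ± 4.5 kHz for integer k ≥ 0.
k=0: 4.5 kHz.
k=1: 29.8 kHz, 38.8 kHz.
k=2: 64.1 kHz, 73.1 kHz.
Within [29.4 kHz, 62 kHz]: 29.8 kHz, 38.8 kHz.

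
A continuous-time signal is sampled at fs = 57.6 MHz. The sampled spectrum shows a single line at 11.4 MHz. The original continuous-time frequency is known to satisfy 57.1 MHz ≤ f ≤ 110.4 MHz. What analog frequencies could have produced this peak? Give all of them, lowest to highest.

69 MHz, 103.8 MHz

Frequencies that alias to 11.4 MHz are k·fs ± 11.4 MHz for integer k ≥ 0.
k=0: 11.4 MHz.
k=1: 46.2 MHz, 69 MHz.
k=2: 103.8 MHz, 126.6 MHz.
k=3: 161.4 MHz, 184.2 MHz.
Within [57.1 MHz, 110.4 MHz]: 69 MHz, 103.8 MHz.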